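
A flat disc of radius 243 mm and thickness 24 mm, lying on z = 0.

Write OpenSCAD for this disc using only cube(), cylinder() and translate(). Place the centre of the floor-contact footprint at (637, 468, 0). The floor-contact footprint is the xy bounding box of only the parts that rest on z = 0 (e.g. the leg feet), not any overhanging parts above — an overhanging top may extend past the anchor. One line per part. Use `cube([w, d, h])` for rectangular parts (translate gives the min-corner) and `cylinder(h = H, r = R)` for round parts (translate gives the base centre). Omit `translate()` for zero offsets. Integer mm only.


translate([637, 468, 0]) cylinder(h = 24, r = 243);


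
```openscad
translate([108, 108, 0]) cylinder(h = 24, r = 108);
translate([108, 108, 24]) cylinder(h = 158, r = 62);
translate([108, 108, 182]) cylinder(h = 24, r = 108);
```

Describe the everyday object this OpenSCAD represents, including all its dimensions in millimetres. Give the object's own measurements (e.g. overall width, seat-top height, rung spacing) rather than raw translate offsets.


A spool: two coaxial disc flanges of radius 108 mm and thickness 24 mm, joined by a core cylinder of radius 62 mm and height 158 mm. The lower flange rests on z = 0 and the three cylinders share a vertical axis.


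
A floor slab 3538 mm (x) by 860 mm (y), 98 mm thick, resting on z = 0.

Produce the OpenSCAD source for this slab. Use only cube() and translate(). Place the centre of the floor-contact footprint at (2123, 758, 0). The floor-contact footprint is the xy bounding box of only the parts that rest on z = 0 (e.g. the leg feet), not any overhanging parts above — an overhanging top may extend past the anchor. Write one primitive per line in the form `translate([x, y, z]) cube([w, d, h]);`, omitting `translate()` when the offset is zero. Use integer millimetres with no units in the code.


translate([354, 328, 0]) cube([3538, 860, 98]);


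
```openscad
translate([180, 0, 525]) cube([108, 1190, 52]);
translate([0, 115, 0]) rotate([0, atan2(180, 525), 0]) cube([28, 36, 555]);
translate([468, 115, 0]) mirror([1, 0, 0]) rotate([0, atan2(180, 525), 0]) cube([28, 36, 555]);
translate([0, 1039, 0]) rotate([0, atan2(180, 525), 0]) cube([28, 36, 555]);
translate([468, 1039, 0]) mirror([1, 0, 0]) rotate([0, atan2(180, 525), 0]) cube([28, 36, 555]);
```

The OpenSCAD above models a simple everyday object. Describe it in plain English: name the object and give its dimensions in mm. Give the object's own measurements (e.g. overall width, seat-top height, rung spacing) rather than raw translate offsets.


A sawhorse. A 108×1190×52 mm beam (x, y, z) sits on two A-frame leg pairs. Each pair is two raked legs of 28×36 mm section (36 mm along y) splaying symmetrically in x. Each leg rises 525 mm vertically over 180 mm of horizontal reach and is 555 mm long along its own axis. Every leg's outer bottom edge rests on the floor and its outer top edge meets a bottom edge of the beam — the left legs (tilting toward +x) meet the beam's −x bottom edge, the right legs (their mirror images, tilting toward −x) meet its +x bottom edge — so the leg tops tuck under the beam, the beam's underside is 525 mm above the floor, and the feet are 468 mm apart outside-to-outside with the beam centred between them. The two leg pairs are set in 115 mm from either end of the beam.


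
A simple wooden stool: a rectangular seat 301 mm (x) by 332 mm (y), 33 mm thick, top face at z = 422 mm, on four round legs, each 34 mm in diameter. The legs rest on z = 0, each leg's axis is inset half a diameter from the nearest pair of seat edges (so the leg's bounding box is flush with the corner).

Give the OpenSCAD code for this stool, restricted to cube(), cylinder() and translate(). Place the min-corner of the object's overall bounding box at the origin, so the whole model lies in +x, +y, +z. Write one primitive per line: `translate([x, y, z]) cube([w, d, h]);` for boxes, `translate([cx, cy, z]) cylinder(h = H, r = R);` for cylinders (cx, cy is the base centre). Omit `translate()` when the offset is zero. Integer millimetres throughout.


translate([0, 0, 389]) cube([301, 332, 33]);
translate([17, 17, 0]) cylinder(h = 389, r = 17);
translate([284, 17, 0]) cylinder(h = 389, r = 17);
translate([17, 315, 0]) cylinder(h = 389, r = 17);
translate([284, 315, 0]) cylinder(h = 389, r = 17);


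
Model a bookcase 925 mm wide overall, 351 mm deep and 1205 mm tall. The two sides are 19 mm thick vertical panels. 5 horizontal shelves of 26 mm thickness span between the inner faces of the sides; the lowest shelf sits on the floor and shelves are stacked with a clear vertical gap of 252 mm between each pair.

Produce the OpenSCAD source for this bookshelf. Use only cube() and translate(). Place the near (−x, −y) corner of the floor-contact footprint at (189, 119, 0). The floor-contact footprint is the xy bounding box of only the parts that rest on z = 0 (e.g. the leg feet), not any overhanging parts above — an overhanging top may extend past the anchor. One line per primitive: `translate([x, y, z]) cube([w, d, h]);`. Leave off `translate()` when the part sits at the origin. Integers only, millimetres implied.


translate([189, 119, 0]) cube([19, 351, 1205]);
translate([1095, 119, 0]) cube([19, 351, 1205]);
translate([208, 119, 0]) cube([887, 351, 26]);
translate([208, 119, 278]) cube([887, 351, 26]);
translate([208, 119, 556]) cube([887, 351, 26]);
translate([208, 119, 834]) cube([887, 351, 26]);
translate([208, 119, 1112]) cube([887, 351, 26]);


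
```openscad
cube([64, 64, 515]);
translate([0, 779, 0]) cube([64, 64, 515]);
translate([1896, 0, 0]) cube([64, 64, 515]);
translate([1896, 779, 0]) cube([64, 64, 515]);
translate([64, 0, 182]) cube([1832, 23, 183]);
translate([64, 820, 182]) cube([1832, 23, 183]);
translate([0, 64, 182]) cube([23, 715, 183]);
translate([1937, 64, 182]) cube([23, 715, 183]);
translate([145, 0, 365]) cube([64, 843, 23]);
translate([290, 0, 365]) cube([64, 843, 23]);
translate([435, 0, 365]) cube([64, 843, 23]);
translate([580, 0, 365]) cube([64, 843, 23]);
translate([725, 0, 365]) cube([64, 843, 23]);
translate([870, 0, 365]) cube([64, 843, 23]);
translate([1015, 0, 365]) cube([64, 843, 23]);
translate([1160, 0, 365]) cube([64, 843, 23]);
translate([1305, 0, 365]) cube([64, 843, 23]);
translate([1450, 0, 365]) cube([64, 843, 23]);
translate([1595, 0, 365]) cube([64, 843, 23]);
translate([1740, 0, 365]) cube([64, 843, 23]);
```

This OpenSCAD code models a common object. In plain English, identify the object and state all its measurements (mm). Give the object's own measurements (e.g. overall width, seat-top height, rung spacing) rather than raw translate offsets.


A bed frame 1960 mm long (x) by 843 mm wide (y). Four 64×64 mm corner posts, 515 mm tall, at the corners of the footprint. Four rails of 23 mm thickness and 183 mm height run between adjacent posts with their undersides at z = 182 mm, their outer faces flush with the outside of the frame (the two x-running rails run between the posts' inner faces; the two y-running rails run between the posts' inner faces). 12 slats, each 64 mm wide (x) and 23 mm thick, lie across the top of the two x-running rails, running the full 843 mm width of the frame in y; along x they sit between the end posts with a 81 mm gap after the −x posts and between neighbouring slats, leaving 92 mm before the +x posts.


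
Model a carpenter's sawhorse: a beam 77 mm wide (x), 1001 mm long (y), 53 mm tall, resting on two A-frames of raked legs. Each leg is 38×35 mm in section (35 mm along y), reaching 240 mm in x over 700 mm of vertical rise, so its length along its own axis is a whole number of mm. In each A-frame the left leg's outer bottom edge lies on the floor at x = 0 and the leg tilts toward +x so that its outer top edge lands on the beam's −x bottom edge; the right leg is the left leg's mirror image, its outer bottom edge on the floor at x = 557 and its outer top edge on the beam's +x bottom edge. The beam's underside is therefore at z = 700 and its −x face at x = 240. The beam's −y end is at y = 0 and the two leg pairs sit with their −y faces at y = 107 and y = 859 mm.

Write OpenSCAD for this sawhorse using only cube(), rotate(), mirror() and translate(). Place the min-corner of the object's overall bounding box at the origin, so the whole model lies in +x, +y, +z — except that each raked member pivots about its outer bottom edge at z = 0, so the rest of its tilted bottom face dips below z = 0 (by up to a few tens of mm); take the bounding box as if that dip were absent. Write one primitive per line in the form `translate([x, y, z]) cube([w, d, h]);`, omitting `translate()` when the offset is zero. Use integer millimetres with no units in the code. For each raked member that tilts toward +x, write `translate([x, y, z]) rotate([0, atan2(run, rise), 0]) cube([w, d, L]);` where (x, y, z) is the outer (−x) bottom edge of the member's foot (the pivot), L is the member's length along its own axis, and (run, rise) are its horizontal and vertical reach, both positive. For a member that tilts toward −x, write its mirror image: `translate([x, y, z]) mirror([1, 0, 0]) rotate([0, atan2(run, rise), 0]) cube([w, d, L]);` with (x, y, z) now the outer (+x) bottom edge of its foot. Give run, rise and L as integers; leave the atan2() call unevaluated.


translate([240, 0, 700]) cube([77, 1001, 53]);
translate([0, 107, 0]) rotate([0, atan2(240, 700), 0]) cube([38, 35, 740]);
translate([557, 107, 0]) mirror([1, 0, 0]) rotate([0, atan2(240, 700), 0]) cube([38, 35, 740]);
translate([0, 859, 0]) rotate([0, atan2(240, 700), 0]) cube([38, 35, 740]);
translate([557, 859, 0]) mirror([1, 0, 0]) rotate([0, atan2(240, 700), 0]) cube([38, 35, 740]);


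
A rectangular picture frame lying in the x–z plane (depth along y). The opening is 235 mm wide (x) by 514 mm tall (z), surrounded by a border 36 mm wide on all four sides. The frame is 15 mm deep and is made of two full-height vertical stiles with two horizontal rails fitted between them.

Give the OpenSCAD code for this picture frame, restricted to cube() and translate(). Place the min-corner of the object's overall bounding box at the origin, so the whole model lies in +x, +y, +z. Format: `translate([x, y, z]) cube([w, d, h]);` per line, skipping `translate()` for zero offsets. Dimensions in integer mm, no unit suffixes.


cube([36, 15, 586]);
translate([271, 0, 0]) cube([36, 15, 586]);
translate([36, 0, 0]) cube([235, 15, 36]);
translate([36, 0, 550]) cube([235, 15, 36]);


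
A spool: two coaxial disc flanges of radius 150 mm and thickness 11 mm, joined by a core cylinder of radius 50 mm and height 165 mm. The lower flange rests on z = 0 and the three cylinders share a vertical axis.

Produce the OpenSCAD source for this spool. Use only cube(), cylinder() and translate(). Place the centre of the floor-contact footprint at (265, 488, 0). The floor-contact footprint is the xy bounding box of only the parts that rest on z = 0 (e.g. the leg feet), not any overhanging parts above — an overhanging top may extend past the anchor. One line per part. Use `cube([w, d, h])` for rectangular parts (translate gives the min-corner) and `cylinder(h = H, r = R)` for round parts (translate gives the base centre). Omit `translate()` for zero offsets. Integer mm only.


translate([265, 488, 0]) cylinder(h = 11, r = 150);
translate([265, 488, 11]) cylinder(h = 165, r = 50);
translate([265, 488, 176]) cylinder(h = 11, r = 150);


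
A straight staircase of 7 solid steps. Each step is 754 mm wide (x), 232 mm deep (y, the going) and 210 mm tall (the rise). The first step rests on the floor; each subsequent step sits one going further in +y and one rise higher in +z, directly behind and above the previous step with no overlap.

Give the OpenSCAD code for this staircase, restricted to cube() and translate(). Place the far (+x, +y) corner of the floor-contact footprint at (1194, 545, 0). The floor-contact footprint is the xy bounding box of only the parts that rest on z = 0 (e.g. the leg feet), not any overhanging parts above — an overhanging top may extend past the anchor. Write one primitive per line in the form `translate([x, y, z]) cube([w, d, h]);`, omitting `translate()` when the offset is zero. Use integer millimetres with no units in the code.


translate([440, 313, 0]) cube([754, 232, 210]);
translate([440, 545, 210]) cube([754, 232, 210]);
translate([440, 777, 420]) cube([754, 232, 210]);
translate([440, 1009, 630]) cube([754, 232, 210]);
translate([440, 1241, 840]) cube([754, 232, 210]);
translate([440, 1473, 1050]) cube([754, 232, 210]);
translate([440, 1705, 1260]) cube([754, 232, 210]);


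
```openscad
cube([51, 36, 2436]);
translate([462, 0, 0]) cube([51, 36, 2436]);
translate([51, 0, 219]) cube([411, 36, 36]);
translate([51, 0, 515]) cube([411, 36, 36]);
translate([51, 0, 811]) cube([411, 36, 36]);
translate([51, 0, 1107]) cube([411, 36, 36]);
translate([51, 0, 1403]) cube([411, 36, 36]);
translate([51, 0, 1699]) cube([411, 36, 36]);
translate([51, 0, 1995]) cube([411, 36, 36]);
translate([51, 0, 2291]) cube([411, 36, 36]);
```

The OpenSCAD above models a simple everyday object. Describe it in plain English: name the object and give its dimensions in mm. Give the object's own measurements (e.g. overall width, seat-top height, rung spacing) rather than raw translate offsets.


A straight ladder. Two 51×36 mm vertical rails, 2436 mm tall, stand 513 mm apart (outside-to-outside) with their front faces coplanar on the −y side. 8 rungs, each 36 mm deep and 36 mm tall, span between the inner faces of the rails, front faces flush with the rails. The lowest rung's underside is at z = 219 mm and rungs are spaced 296 mm apart (underside to underside).


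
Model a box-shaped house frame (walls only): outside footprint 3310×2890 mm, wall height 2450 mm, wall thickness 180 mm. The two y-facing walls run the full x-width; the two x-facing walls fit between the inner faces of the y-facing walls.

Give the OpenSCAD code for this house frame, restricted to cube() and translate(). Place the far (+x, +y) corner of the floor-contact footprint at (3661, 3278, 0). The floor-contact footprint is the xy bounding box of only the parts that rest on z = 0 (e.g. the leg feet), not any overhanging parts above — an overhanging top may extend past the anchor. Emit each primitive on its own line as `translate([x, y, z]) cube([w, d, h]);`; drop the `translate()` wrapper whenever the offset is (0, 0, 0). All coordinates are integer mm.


translate([351, 388, 0]) cube([3310, 180, 2450]);
translate([351, 3098, 0]) cube([3310, 180, 2450]);
translate([351, 568, 0]) cube([180, 2530, 2450]);
translate([3481, 568, 0]) cube([180, 2530, 2450]);


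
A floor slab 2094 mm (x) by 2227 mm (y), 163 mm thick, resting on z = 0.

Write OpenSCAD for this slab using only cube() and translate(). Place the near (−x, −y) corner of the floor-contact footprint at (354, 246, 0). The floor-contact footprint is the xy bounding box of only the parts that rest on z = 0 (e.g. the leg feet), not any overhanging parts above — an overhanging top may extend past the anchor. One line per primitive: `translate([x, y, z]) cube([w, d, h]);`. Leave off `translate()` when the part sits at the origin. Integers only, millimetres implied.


translate([354, 246, 0]) cube([2094, 2227, 163]);


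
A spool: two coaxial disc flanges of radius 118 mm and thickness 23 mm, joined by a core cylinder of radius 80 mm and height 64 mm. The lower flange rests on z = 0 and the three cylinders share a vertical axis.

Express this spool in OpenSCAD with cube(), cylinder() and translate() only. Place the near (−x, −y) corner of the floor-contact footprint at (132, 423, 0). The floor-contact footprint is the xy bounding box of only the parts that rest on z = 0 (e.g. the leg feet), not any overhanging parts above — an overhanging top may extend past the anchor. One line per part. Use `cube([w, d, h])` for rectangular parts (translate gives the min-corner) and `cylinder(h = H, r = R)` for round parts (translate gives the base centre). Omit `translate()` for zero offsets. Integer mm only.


translate([250, 541, 0]) cylinder(h = 23, r = 118);
translate([250, 541, 23]) cylinder(h = 64, r = 80);
translate([250, 541, 87]) cylinder(h = 23, r = 118);


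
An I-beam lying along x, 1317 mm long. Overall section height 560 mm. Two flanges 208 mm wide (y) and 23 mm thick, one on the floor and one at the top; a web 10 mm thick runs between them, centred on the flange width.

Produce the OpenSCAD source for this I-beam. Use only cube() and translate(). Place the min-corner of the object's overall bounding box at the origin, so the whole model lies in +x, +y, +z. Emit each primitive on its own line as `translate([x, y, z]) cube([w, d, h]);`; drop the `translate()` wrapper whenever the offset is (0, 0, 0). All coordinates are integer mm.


cube([1317, 208, 23]);
translate([0, 99, 23]) cube([1317, 10, 514]);
translate([0, 0, 537]) cube([1317, 208, 23]);


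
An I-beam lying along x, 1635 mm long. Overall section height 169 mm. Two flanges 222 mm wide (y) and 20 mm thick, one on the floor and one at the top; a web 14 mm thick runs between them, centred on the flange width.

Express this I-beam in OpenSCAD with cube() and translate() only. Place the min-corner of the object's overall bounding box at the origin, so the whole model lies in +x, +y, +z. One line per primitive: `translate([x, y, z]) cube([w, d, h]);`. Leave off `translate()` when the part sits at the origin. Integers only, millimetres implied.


cube([1635, 222, 20]);
translate([0, 104, 20]) cube([1635, 14, 129]);
translate([0, 0, 149]) cube([1635, 222, 20]);


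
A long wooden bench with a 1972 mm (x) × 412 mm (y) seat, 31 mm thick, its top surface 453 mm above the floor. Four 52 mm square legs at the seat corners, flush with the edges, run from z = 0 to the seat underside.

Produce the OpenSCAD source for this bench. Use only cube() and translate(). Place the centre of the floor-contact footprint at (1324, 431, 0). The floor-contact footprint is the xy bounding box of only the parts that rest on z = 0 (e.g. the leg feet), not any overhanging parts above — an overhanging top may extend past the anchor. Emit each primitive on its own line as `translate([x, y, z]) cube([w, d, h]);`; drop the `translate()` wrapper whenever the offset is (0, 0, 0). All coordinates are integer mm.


translate([338, 225, 422]) cube([1972, 412, 31]);
translate([338, 225, 0]) cube([52, 52, 422]);
translate([338, 585, 0]) cube([52, 52, 422]);
translate([2258, 225, 0]) cube([52, 52, 422]);
translate([2258, 585, 0]) cube([52, 52, 422]);


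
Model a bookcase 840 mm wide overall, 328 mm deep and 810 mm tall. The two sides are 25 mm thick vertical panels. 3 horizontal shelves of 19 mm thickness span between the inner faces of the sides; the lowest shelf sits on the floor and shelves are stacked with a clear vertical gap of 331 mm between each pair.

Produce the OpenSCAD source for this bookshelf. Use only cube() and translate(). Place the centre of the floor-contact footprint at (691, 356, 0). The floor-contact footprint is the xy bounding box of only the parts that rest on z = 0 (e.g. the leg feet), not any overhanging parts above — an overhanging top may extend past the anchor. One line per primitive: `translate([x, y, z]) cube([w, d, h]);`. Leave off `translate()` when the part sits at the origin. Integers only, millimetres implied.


translate([271, 192, 0]) cube([25, 328, 810]);
translate([1086, 192, 0]) cube([25, 328, 810]);
translate([296, 192, 0]) cube([790, 328, 19]);
translate([296, 192, 350]) cube([790, 328, 19]);
translate([296, 192, 700]) cube([790, 328, 19]);


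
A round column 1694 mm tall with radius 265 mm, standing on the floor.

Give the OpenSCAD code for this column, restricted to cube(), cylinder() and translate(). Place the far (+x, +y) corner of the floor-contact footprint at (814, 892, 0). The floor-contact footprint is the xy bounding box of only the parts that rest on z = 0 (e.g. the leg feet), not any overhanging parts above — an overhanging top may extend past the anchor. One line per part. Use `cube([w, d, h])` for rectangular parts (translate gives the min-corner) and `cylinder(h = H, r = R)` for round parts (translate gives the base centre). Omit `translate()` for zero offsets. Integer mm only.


translate([549, 627, 0]) cylinder(h = 1694, r = 265);


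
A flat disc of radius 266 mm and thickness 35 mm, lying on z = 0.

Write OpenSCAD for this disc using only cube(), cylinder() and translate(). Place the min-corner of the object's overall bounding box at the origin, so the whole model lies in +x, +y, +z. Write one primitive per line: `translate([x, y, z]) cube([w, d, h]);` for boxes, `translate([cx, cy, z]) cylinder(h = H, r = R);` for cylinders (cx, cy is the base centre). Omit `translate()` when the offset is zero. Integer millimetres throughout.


translate([266, 266, 0]) cylinder(h = 35, r = 266);


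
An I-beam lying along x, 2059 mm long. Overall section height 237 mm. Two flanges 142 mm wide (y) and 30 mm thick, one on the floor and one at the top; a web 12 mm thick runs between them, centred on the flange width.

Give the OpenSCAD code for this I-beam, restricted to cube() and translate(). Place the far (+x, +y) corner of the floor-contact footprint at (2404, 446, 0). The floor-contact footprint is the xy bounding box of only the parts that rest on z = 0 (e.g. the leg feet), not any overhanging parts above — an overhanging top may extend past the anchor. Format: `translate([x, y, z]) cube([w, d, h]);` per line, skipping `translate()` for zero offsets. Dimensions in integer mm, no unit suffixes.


translate([345, 304, 0]) cube([2059, 142, 30]);
translate([345, 369, 30]) cube([2059, 12, 177]);
translate([345, 304, 207]) cube([2059, 142, 30]);


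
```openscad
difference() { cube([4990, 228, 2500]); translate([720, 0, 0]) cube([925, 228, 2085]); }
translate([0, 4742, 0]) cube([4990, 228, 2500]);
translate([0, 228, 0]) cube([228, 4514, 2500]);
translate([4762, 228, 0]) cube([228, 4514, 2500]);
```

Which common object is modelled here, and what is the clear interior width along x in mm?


A single room. The interior width is 4534 mm.

Four walls enclosing a rectangle with a door in the front wall — a room. Outside width 4990 minus two 228 mm walls gives 4534 mm.


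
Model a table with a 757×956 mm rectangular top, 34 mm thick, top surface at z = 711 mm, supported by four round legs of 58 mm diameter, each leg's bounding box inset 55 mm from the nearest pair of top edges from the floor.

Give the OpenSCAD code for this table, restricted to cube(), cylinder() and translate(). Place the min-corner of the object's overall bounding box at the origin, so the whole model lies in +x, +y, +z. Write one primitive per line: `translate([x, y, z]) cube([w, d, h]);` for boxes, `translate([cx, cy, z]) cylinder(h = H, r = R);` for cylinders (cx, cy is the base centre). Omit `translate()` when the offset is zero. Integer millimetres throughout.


translate([0, 0, 677]) cube([757, 956, 34]);
translate([84, 84, 0]) cylinder(h = 677, r = 29);
translate([673, 84, 0]) cylinder(h = 677, r = 29);
translate([84, 872, 0]) cylinder(h = 677, r = 29);
translate([673, 872, 0]) cylinder(h = 677, r = 29);


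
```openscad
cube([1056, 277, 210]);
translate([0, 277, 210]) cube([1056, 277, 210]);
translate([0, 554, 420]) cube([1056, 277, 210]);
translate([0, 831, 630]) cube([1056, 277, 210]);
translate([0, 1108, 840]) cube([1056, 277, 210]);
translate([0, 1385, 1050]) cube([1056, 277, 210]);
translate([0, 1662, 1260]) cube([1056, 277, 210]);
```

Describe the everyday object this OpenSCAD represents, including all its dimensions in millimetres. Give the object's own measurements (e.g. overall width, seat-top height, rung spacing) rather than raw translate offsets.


A straight staircase of 7 solid steps. Each step is 1056 mm wide (x), 277 mm deep (y, the going) and 210 mm tall (the rise). The first step rests on the floor; each subsequent step sits one going further in +y and one rise higher in +z, directly behind and above the previous step with no overlap.


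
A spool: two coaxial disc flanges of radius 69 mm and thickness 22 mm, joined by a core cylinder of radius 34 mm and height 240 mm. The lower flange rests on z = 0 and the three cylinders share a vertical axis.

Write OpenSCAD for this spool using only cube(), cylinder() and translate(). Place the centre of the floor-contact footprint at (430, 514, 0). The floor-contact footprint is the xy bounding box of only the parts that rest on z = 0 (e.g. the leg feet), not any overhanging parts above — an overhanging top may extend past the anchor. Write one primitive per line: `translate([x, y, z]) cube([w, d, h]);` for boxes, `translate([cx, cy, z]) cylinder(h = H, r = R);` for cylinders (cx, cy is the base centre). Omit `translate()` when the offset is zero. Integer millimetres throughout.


translate([430, 514, 0]) cylinder(h = 22, r = 69);
translate([430, 514, 22]) cylinder(h = 240, r = 34);
translate([430, 514, 262]) cylinder(h = 22, r = 69);


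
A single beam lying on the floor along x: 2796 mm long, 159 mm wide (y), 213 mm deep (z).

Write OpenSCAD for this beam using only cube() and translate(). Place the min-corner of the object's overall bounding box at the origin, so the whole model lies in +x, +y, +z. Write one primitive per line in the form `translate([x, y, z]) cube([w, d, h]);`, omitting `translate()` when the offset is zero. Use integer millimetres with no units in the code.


cube([2796, 159, 213]);


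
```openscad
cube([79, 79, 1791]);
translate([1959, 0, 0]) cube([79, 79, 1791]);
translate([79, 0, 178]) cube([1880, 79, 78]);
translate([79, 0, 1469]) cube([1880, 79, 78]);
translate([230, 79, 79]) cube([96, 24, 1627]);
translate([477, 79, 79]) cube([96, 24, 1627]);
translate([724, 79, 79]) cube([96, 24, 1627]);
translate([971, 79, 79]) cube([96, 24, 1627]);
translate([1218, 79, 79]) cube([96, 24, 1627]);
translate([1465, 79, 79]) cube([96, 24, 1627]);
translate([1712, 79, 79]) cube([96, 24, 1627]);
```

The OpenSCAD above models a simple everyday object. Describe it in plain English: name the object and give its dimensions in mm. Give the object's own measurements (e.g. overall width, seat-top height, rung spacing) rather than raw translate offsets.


A fence section. Two 79×79 mm posts, 1791 mm tall, stand on the floor with a clear span of 1880 mm between their inner faces. Two horizontal rails of 79×78 mm section span the gap between the posts with their undersides at z = 178 mm and z = 1469 mm, flush with the posts' −y face. 7 pickets, each 96 mm wide, 24 mm thick and 1627 mm tall, are fixed to the +y face of the rails with their bottoms at z = 79 mm, spaced across the span with a 151 mm gap after the −x post and between neighbouring pickets and before the +x post.


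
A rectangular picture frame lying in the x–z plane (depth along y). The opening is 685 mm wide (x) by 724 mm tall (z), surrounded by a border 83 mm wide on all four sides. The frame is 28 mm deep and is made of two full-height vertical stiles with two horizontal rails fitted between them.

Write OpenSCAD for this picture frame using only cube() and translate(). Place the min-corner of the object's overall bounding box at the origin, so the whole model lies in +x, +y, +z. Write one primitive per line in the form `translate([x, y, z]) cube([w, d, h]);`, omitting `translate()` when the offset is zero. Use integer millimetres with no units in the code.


cube([83, 28, 890]);
translate([768, 0, 0]) cube([83, 28, 890]);
translate([83, 0, 0]) cube([685, 28, 83]);
translate([83, 0, 807]) cube([685, 28, 83]);


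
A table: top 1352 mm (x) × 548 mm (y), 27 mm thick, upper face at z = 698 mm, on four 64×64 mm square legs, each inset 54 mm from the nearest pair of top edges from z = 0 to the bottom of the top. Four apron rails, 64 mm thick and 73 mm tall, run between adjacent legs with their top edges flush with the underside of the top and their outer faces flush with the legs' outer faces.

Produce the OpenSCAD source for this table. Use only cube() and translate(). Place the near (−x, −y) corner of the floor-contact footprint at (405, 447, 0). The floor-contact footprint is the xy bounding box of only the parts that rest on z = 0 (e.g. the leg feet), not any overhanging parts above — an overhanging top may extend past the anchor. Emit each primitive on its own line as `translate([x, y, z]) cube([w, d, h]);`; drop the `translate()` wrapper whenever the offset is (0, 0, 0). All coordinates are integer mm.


translate([351, 393, 671]) cube([1352, 548, 27]);
translate([405, 447, 0]) cube([64, 64, 671]);
translate([1585, 447, 0]) cube([64, 64, 671]);
translate([405, 823, 0]) cube([64, 64, 671]);
translate([1585, 823, 0]) cube([64, 64, 671]);
translate([469, 447, 598]) cube([1116, 64, 73]);
translate([469, 823, 598]) cube([1116, 64, 73]);
translate([405, 511, 598]) cube([64, 312, 73]);
translate([1585, 511, 598]) cube([64, 312, 73]);


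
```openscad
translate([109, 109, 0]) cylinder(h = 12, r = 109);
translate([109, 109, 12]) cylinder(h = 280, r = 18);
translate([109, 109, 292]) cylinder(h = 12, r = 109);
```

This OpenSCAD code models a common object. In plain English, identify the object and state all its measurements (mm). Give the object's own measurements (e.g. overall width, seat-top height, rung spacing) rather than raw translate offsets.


A spool: two coaxial disc flanges of radius 109 mm and thickness 12 mm, joined by a core cylinder of radius 18 mm and height 280 mm. The lower flange rests on z = 0 and the three cylinders share a vertical axis.


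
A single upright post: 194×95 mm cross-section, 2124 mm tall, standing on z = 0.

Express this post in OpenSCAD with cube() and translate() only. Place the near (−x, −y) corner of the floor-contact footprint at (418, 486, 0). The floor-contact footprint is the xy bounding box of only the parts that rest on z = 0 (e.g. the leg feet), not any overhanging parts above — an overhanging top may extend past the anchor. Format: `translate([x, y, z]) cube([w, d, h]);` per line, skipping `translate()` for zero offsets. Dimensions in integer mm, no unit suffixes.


translate([418, 486, 0]) cube([194, 95, 2124]);


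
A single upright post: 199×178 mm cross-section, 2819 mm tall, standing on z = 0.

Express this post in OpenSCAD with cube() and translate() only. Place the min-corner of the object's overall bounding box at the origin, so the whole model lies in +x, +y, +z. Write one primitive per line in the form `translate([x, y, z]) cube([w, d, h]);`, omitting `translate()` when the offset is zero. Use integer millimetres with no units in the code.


cube([199, 178, 2819]);


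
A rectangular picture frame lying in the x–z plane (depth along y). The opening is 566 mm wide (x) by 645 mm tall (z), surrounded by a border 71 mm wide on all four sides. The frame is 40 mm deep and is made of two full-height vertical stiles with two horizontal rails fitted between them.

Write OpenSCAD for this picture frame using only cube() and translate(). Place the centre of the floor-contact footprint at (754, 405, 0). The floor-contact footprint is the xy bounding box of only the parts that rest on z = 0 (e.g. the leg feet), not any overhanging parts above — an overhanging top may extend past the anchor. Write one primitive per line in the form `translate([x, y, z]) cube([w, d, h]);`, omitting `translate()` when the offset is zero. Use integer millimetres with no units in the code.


translate([400, 385, 0]) cube([71, 40, 787]);
translate([1037, 385, 0]) cube([71, 40, 787]);
translate([471, 385, 0]) cube([566, 40, 71]);
translate([471, 385, 716]) cube([566, 40, 71]);


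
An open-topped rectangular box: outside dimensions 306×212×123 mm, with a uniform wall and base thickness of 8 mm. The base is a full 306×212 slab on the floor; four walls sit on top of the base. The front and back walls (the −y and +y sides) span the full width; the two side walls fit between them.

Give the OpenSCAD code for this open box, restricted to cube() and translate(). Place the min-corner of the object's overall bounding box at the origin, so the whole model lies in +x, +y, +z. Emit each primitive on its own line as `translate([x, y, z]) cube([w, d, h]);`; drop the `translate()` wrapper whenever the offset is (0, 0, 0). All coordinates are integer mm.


cube([306, 212, 8]);
translate([0, 0, 8]) cube([306, 8, 115]);
translate([0, 204, 8]) cube([306, 8, 115]);
translate([0, 8, 8]) cube([8, 196, 115]);
translate([298, 8, 8]) cube([8, 196, 115]);


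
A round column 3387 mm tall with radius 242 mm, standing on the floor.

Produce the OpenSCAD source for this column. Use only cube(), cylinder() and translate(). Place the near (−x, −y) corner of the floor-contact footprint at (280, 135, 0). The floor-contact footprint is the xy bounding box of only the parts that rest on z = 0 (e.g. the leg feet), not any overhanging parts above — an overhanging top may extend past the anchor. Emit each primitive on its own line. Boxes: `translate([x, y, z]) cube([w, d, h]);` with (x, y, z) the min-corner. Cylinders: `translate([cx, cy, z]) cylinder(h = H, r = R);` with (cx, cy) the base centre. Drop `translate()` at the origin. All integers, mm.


translate([522, 377, 0]) cylinder(h = 3387, r = 242);


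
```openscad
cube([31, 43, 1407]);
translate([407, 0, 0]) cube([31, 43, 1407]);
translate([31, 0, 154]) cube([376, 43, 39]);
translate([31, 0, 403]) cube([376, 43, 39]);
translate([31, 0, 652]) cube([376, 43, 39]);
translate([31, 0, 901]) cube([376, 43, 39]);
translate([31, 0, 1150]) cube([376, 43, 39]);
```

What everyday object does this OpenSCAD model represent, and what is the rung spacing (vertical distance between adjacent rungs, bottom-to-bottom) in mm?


A ladder. The rung spacing is 249 mm.

Two tall 31×43 posts with 5 short bars between them — a ladder. Adjacent rungs sit at z = 154 and z = 403, so the spacing is 403 − 154 = 249 mm.


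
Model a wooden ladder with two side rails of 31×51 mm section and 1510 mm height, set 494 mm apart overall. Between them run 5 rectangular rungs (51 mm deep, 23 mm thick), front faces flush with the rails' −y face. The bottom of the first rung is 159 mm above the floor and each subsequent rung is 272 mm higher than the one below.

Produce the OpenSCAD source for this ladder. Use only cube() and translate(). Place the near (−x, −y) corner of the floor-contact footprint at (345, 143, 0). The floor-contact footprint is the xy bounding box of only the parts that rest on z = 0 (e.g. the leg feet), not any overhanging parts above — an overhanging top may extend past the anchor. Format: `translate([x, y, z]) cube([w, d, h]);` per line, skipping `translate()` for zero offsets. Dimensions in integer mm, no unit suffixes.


// rung span = 494 - 2*31 = 432
// rung[k] z = 159 + k*272
translate([345, 143, 0]) cube([31, 51, 1510]);
translate([808, 143, 0]) cube([31, 51, 1510]);
translate([376, 143, 159]) cube([432, 51, 23]);
translate([376, 143, 431]) cube([432, 51, 23]);
translate([376, 143, 703]) cube([432, 51, 23]);
translate([376, 143, 975]) cube([432, 51, 23]);
translate([376, 143, 1247]) cube([432, 51, 23]);


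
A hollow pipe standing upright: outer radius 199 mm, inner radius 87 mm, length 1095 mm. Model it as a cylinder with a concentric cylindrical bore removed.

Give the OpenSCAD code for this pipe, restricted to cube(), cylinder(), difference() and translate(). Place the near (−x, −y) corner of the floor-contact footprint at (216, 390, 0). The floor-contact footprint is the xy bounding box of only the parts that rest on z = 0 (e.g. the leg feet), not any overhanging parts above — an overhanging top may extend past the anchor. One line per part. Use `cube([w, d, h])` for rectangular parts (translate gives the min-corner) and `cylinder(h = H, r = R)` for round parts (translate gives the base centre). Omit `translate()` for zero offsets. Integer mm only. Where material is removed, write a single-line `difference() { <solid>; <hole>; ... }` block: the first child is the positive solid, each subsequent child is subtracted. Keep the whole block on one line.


difference() { translate([415, 589, 0]) cylinder(h = 1095, r = 199); translate([415, 589, 0]) cylinder(h = 1095, r = 87); }


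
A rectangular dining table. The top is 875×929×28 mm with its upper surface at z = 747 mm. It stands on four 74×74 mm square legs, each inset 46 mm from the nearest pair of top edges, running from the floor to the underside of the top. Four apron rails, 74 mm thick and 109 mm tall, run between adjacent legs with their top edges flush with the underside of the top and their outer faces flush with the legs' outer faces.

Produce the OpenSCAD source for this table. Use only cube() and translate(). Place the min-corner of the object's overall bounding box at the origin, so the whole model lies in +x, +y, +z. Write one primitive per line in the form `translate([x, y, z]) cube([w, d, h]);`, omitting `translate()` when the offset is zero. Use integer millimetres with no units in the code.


translate([0, 0, 719]) cube([875, 929, 28]);
translate([46, 46, 0]) cube([74, 74, 719]);
translate([755, 46, 0]) cube([74, 74, 719]);
translate([46, 809, 0]) cube([74, 74, 719]);
translate([755, 809, 0]) cube([74, 74, 719]);
translate([120, 46, 610]) cube([635, 74, 109]);
translate([120, 809, 610]) cube([635, 74, 109]);
translate([46, 120, 610]) cube([74, 689, 109]);
translate([755, 120, 610]) cube([74, 689, 109]);


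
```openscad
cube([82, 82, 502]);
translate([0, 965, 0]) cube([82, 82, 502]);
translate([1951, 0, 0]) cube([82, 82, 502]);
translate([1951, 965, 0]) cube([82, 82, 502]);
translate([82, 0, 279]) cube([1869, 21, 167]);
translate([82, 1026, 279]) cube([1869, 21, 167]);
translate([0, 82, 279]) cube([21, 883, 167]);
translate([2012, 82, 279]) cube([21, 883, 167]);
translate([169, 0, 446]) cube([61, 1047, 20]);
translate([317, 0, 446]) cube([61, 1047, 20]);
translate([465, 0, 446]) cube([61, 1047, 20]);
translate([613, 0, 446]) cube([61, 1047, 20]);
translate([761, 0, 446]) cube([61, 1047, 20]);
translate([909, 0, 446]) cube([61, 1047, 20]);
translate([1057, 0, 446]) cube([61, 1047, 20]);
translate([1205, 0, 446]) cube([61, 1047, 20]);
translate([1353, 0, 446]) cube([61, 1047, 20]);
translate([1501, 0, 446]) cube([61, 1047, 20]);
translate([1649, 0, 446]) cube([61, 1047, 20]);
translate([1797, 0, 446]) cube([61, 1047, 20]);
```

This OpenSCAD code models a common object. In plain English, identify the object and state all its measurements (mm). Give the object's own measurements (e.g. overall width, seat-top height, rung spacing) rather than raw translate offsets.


A bed frame 2033 mm long (x) by 1047 mm wide (y). Four 82×82 mm corner posts, 502 mm tall, at the corners of the footprint. Four rails of 21 mm thickness and 167 mm height run between adjacent posts with their undersides at z = 279 mm, their outer faces flush with the outside of the frame (the two x-running rails run between the posts' inner faces; the two y-running rails run between the posts' inner faces). 12 slats, each 61 mm wide (x) and 20 mm thick, lie across the top of the two x-running rails, running the full 1047 mm width of the frame in y; along x they sit between the end posts with a 87 mm gap after the −x posts and between neighbouring slats, leaving 93 mm before the +x posts.


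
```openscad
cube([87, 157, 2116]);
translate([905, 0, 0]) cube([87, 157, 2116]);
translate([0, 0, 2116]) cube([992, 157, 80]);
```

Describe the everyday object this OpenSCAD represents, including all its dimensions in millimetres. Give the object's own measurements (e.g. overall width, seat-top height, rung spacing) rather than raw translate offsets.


A door frame. The clear opening is 818 mm wide and 2116 mm high. Two 87 mm wide jambs, 157 mm deep, stand either side of the opening from the floor to the top of the opening. A 80 mm thick head sits across the top of both jambs, spanning the full outside width of the frame.


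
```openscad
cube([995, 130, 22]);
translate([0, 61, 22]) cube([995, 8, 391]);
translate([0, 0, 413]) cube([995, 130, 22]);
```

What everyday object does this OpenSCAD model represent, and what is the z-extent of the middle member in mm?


An I-beam. The web height is 391 mm.

Two wide flanges with a thin centred web — an I-beam. Overall 435 mm minus two 22 mm flanges gives a web of 435 − 2·22 = 391 mm.
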